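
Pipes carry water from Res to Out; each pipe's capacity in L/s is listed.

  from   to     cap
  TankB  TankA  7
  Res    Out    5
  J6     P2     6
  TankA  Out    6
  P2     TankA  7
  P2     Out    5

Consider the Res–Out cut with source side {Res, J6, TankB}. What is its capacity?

18

Edges leaving {Res, J6, TankB}: Res→Out (5), J6→P2 (6), TankB→TankA (7).
Cut capacity = 5 + 6 + 7 = 18.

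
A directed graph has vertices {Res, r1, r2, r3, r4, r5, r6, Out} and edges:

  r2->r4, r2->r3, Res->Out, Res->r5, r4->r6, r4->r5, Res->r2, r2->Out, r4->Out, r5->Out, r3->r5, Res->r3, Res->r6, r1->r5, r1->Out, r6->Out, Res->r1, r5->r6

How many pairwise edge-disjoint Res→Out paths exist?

Assign every edge capacity 1; by Menger, the answer equals the max flow.
Path Res→Out (+1); total 1.
Path Res→r1→Out (+1); total 2.
Path Res→r2→Out (+1); total 3.
Path Res→r5→Out (+1); total 4.
Path Res→r6→Out (+1); total 5.
No residual Res→Out path; max flow = 5.
Certifying cut of size 5: {Res→Out, Res→r1, Res→r2, r5→Out, r6→Out}.

5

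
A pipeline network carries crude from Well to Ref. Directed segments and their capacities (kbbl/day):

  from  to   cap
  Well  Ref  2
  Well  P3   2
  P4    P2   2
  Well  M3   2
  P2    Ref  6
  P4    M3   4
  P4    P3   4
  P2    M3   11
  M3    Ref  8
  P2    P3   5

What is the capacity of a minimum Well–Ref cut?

4

Augment Well→Ref: bottleneck 2, flow now 2.
Augment Well→M3→Ref: bottleneck 2, flow now 4.
No augmenting path remains; maximum flow = 4.
By max-flow min-cut, the minimum cut capacity equals the max flow.
In the residual graph, reachable from Well: {Well, P3}.
Min-cut edges: Well→M3 (2), Well→Ref (2); capacity 2 + 2 = 4.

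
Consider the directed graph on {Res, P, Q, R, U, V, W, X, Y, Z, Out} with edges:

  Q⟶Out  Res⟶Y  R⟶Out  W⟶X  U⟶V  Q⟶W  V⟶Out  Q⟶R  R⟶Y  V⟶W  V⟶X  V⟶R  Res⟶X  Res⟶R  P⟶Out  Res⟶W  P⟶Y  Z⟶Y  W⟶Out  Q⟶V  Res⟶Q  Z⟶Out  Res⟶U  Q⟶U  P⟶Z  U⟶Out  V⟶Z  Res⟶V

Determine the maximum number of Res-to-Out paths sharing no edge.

5

Assign every edge capacity 1; by Menger, the answer equals the max flow.
Path Res→Q→Out (+1); total 1.
Path Res→R→Out (+1); total 2.
Path Res→U→Out (+1); total 3.
Path Res→V→Out (+1); total 4.
Path Res→W→Out (+1); total 5.
No residual Res→Out path; max flow = 5.
Certifying cut of size 5: {Res→Q, Res→R, Res→U, Res→V, Res→W}.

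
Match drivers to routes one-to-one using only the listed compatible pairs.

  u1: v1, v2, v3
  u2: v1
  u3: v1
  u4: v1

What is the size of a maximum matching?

Unit-capacity flow: source→left, listed edges, right→sink; max matching = max flow.
Augmenting path u1→v1 (+1); matched 1.
Augmenting path u2→v1→u1→v2 (+1); matched 2.
No augmenting path remains; maximum matching = 2.
König certificate: {u1, v1} is a vertex cover of size 2 (every listed pair touches it), so no matching can be larger.

2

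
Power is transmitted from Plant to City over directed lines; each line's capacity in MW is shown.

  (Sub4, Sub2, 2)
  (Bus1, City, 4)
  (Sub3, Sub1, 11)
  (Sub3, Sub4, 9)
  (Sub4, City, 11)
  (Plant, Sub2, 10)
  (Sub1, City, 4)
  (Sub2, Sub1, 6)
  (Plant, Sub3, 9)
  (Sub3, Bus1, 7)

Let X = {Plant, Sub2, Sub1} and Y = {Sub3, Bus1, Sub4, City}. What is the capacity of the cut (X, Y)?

13

Edges leaving {Plant, Sub2, Sub1}: Plant→Sub3 (9), Sub1→City (4).
Cut capacity = 9 + 4 = 13.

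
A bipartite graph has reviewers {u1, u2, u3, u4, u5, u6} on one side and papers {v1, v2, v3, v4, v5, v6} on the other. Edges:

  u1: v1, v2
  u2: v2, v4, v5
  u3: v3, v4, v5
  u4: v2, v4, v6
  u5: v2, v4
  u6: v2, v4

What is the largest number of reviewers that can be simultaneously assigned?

6

Unit-capacity flow: source→left, listed edges, right→sink; max matching = max flow.
Augmenting path u1→v1 (+1); matched 1.
Augmenting path u2→v2 (+1); matched 2.
Augmenting path u3→v3 (+1); matched 3.
Augmenting path u4→v4 (+1); matched 4.
Augmenting path u5→v2→u2→v5 (+1); matched 5.
Augmenting path u6→v4→u4→v6 (+1); matched 6.
No augmenting path remains; maximum matching = 6.
König certificate: {u1, u2, u3, u4, u5, u6} is a vertex cover of size 6 (every listed pair touches it), so no matching can be larger.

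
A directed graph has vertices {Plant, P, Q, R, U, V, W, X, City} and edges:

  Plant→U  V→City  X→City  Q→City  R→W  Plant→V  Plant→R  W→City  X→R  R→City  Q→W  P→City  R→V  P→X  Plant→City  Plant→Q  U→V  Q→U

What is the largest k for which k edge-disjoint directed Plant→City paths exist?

4

Assign every edge capacity 1; by Menger, the answer equals the max flow.
Path Plant→City (+1); total 1.
Path Plant→Q→City (+1); total 2.
Path Plant→R→City (+1); total 3.
Path Plant→V→City (+1); total 4.
No residual Plant→City path; max flow = 4.
Certifying cut of size 4: {Plant→City, Plant→Q, Plant→R, V→City}.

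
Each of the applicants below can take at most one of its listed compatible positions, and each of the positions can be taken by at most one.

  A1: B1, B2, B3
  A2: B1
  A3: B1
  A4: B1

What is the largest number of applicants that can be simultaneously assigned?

Unit-capacity flow: source→left, listed edges, right→sink; max matching = max flow.
Augmenting path A1→B1 (+1); matched 1.
Augmenting path A2→B1→A1→B2 (+1); matched 2.
No augmenting path remains; maximum matching = 2.
König certificate: {A1, B1} is a vertex cover of size 2 (every listed pair touches it), so no matching can be larger.

2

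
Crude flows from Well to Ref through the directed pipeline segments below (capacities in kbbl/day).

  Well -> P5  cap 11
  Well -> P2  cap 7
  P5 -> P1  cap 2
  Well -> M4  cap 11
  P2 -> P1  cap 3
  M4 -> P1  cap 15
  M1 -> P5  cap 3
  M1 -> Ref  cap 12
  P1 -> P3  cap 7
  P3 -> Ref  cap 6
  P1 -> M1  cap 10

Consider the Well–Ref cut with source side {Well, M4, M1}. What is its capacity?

Edges leaving {Well, M4, M1}: Well→P5 (11), Well→P2 (7), M4→P1 (15), M1→P5 (3), M1→Ref (12).
Cut capacity = 11 + 7 + 15 + 3 + 12 = 48.

48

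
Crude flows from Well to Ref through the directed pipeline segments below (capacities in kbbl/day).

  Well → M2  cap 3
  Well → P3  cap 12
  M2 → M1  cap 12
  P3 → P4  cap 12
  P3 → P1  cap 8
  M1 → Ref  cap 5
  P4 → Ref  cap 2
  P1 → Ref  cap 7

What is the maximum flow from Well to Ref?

12

Augment Well→M2→M1→Ref: bottleneck 3, flow now 3.
Augment Well→P3→P4→Ref: bottleneck 2, flow now 5.
Augment Well→P3→P1→Ref: bottleneck 7, flow now 12.
No augmenting path remains; maximum flow = 12.
In the residual graph, reachable from Well: {Well, P3, P4, P1}.
Min-cut edges: Well→M2 (3), P4→Ref (2), P1→Ref (7); capacity 3 + 2 + 7 = 12.
This cut is saturated, so no flow can exceed 12.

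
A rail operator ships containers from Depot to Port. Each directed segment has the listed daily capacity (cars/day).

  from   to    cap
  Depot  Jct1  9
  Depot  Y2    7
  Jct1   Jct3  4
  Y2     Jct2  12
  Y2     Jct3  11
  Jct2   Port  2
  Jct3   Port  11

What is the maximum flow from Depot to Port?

Augment Depot→Jct1→Jct3→Port: bottleneck 4, flow now 4.
Augment Depot→Y2→Jct2→Port: bottleneck 2, flow now 6.
Augment Depot→Y2→Jct3→Port: bottleneck 5, flow now 11.
No augmenting path remains; maximum flow = 11.
In the residual graph, reachable from Depot: {Depot, Jct1}.
Min-cut edges: Depot→Y2 (7), Jct1→Jct3 (4); capacity 7 + 4 = 11.
This cut is saturated, so no flow can exceed 11.

11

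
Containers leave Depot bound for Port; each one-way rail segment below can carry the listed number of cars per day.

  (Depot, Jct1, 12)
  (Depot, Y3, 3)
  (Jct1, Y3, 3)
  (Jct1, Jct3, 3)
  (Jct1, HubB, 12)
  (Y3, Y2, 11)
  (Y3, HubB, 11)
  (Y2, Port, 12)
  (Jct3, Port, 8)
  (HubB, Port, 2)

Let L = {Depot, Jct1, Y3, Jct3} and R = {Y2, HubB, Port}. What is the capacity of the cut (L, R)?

42

Edges leaving {Depot, Jct1, Y3, Jct3}: Jct1→HubB (12), Y3→Y2 (11), Y3→HubB (11), Jct3→Port (8).
Cut capacity = 12 + 11 + 11 + 8 = 42.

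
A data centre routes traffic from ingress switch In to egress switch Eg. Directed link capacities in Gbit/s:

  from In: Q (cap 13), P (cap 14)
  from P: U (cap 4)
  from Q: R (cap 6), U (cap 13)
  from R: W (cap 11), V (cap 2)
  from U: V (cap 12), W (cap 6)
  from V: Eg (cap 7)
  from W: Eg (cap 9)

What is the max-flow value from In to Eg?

16

Augment In→P→U→V→Eg: bottleneck 4, flow now 4.
Augment In→Q→R→V→Eg: bottleneck 2, flow now 6.
Augment In→Q→R→W→Eg: bottleneck 4, flow now 10.
Augment In→Q→U→V→Eg: bottleneck 1, flow now 11.
Augment In→Q→U→W→Eg: bottleneck 5, flow now 16.
No augmenting path remains; maximum flow = 16.
In the residual graph, reachable from In: {In, P, Q, R, U, V, W}.
Min-cut edges: V→Eg (7), W→Eg (9); capacity 7 + 9 = 16.
This cut is saturated, so no flow can exceed 16.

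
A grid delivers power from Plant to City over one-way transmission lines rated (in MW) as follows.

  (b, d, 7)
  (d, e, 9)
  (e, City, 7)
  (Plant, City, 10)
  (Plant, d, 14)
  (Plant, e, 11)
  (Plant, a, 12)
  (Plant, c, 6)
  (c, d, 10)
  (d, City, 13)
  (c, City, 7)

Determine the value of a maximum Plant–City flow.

Augment Plant→City: bottleneck 10, flow now 10.
Augment Plant→c→City: bottleneck 6, flow now 16.
Augment Plant→d→City: bottleneck 13, flow now 29.
Augment Plant→e→City: bottleneck 7, flow now 36.
No augmenting path remains; maximum flow = 36.
In the residual graph, reachable from Plant: {Plant, a, d, e}.
Min-cut edges: Plant→c (6), Plant→City (10), d→City (13), e→City (7); capacity 6 + 10 + 13 + 7 = 36.
This cut is saturated, so no flow can exceed 36.

36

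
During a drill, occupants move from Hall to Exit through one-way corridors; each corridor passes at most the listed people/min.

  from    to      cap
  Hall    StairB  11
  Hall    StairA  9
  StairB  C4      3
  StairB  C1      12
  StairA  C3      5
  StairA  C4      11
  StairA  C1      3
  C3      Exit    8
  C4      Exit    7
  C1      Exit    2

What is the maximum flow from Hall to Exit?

Augment Hall→StairB→C4→Exit: bottleneck 3, flow now 3.
Augment Hall→StairB→C1→Exit: bottleneck 2, flow now 5.
Augment Hall→StairA→C3→Exit: bottleneck 5, flow now 10.
Augment Hall→StairA→C4→Exit: bottleneck 4, flow now 14.
No augmenting path remains; maximum flow = 14.
In the residual graph, reachable from Hall: {Hall, StairB, C1}.
Min-cut edges: Hall→StairA (9), StairB→C4 (3), C1→Exit (2); capacity 9 + 3 + 2 = 14.
This cut is saturated, so no flow can exceed 14.

14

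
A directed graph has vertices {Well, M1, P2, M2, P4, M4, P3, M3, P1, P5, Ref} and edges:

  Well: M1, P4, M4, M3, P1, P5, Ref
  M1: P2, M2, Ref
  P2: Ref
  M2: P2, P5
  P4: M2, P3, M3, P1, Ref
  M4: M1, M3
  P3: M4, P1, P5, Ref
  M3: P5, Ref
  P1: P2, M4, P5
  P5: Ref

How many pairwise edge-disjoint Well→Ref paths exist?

6

Assign every edge capacity 1; by Menger, the answer equals the max flow.
Path Well→Ref (+1); total 1.
Path Well→M1→Ref (+1); total 2.
Path Well→P4→Ref (+1); total 3.
Path Well→M3→Ref (+1); total 4.
Path Well→P5→Ref (+1); total 5.
Path Well→P1→P2→Ref (+1); total 6.
No residual Well→Ref path; max flow = 6.
Certifying cut of size 6: {M1→Ref, M3→Ref, P2→Ref, P5→Ref, Well→P4, Well→Ref}.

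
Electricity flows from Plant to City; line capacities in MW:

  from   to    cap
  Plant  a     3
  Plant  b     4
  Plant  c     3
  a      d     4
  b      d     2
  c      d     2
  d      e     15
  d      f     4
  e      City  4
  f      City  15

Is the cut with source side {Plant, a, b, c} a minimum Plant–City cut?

No — its capacity is 8, but the minimum cut has capacity 7.

Given cut capacity: 4 + 2 + 2 = 8.
Augment Plant→a→d→e→City: bottleneck 3, flow now 3.
Augment Plant→b→d→e→City: bottleneck 1, flow now 4.
Augment Plant→b→d→f→City: bottleneck 1, flow now 5.
Augment Plant→c→d→f→City: bottleneck 2, flow now 7.
No augmenting path remains; maximum flow = 7.
In the residual graph, reachable from Plant: {Plant, b, c}.
Min-cut edges: Plant→a (3), b→d (2), c→d (2); capacity 3 + 2 + 2 = 7.
Cut capacity 8 exceeds the max flow 7, so it is not minimum.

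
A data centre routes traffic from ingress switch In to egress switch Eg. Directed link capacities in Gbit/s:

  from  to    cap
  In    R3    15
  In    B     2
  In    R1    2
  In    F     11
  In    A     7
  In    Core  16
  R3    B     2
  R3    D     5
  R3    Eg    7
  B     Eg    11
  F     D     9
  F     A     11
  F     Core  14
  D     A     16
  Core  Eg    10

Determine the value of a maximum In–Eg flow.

21

Augment In→R3→Eg: bottleneck 7, flow now 7.
Augment In→B→Eg: bottleneck 2, flow now 9.
Augment In→Core→Eg: bottleneck 10, flow now 19.
Augment In→R3→B→Eg: bottleneck 2, flow now 21.
No augmenting path remains; maximum flow = 21.
In the residual graph, reachable from In: {In, R3, R1, F, D, A, Core}.
Min-cut edges: In→B (2), R3→B (2), R3→Eg (7), Core→Eg (10); capacity 2 + 2 + 7 + 10 = 21.
This cut is saturated, so no flow can exceed 21.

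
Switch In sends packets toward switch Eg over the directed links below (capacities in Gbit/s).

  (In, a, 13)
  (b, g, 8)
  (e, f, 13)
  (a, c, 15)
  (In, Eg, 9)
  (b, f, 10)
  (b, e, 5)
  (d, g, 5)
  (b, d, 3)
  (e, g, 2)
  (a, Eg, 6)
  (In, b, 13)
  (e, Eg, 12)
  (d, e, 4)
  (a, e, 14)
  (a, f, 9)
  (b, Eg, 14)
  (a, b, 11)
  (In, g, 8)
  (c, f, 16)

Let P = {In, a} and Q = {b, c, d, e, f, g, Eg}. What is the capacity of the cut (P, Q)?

85

Edges leaving {In, a}: In→b (13), In→g (8), In→Eg (9), a→b (11), a→c (15), a→e (14), a→f (9), a→Eg (6).
Cut capacity = 13 + 8 + 9 + 11 + 15 + 14 + 9 + 6 = 85.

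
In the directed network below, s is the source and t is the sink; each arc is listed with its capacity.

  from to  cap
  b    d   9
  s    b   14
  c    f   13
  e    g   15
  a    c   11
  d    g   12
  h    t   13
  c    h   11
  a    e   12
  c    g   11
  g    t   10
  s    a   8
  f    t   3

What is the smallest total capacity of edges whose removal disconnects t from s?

Augment s→a→c→f→t: bottleneck 3, flow now 3.
Augment s→a→c→g→t: bottleneck 5, flow now 8.
Augment s→b→d→g→t: bottleneck 5, flow now 13.
Augment s→b→d→g→c→h→t: bottleneck 4, flow now 17. (uses reverse residual edge)
No augmenting path remains; maximum flow = 17.
By max-flow min-cut, the minimum cut capacity equals the max flow.
In the residual graph, reachable from s: {s, b}.
Min-cut edges: s→a (8), b→d (9); capacity 8 + 9 = 17.

17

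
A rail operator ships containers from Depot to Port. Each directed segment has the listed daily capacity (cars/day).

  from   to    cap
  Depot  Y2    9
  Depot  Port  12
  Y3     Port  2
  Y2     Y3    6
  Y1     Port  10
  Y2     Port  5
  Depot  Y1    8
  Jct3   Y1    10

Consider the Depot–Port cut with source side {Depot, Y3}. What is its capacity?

31

Edges leaving {Depot, Y3}: Depot→Y1 (8), Depot→Y2 (9), Depot→Port (12), Y3→Port (2).
Cut capacity = 8 + 9 + 12 + 2 = 31.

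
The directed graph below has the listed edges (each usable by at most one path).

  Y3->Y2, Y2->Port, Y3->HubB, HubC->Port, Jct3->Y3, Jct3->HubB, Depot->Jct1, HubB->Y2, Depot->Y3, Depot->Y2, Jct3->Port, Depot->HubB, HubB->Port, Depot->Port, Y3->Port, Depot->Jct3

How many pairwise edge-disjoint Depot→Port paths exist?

Assign every edge capacity 1; by Menger, the answer equals the max flow.
Path Depot→Port (+1); total 1.
Path Depot→Y3→Port (+1); total 2.
Path Depot→Jct3→Port (+1); total 3.
Path Depot→HubB→Port (+1); total 4.
Path Depot→Y2→Port (+1); total 5.
No residual Depot→Port path; max flow = 5.
Certifying cut of size 5: {Depot→HubB, Depot→Jct3, Depot→Port, Depot→Y2, Depot→Y3}.

5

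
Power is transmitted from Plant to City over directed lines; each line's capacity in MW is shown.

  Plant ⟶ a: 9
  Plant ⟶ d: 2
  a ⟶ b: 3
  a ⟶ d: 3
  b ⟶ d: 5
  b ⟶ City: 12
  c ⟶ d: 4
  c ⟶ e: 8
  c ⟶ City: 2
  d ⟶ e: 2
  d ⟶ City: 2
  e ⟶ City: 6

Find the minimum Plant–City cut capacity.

7

Augment Plant→d→City: bottleneck 2, flow now 2.
Augment Plant→a→b→City: bottleneck 3, flow now 5.
Augment Plant→a→d→e→City: bottleneck 2, flow now 7.
No augmenting path remains; maximum flow = 7.
By max-flow min-cut, the minimum cut capacity equals the max flow.
In the residual graph, reachable from Plant: {Plant, a, d}.
Min-cut edges: a→b (3), d→e (2), d→City (2); capacity 3 + 2 + 2 = 7.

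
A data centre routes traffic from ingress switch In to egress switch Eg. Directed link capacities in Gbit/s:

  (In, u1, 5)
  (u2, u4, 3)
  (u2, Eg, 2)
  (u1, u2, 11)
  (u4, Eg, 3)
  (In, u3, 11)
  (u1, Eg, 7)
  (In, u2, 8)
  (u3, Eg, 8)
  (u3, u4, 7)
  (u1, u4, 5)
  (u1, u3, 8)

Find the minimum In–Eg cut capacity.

Augment In→u1→Eg: bottleneck 5, flow now 5.
Augment In→u2→Eg: bottleneck 2, flow now 7.
Augment In→u3→Eg: bottleneck 8, flow now 15.
Augment In→u2→u4→Eg: bottleneck 3, flow now 18.
No augmenting path remains; maximum flow = 18.
By max-flow min-cut, the minimum cut capacity equals the max flow.
In the residual graph, reachable from In: {In, u2, u3, u4}.
Min-cut edges: In→u1 (5), u2→Eg (2), u3→Eg (8), u4→Eg (3); capacity 5 + 2 + 8 + 3 = 18.

18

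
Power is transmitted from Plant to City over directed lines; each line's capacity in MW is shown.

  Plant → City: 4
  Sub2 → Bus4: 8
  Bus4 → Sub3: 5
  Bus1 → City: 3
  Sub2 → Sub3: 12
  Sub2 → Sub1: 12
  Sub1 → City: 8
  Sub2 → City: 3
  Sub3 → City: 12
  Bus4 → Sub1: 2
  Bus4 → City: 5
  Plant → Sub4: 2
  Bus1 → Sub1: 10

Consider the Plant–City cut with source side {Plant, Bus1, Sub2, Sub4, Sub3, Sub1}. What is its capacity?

Edges leaving {Plant, Bus1, Sub2, Sub4, Sub3, Sub1}: Plant→City (4), Bus1→City (3), Sub2→Bus4 (8), Sub2→City (3), Sub3→City (12), Sub1→City (8).
Cut capacity = 4 + 3 + 8 + 3 + 12 + 8 = 38.

38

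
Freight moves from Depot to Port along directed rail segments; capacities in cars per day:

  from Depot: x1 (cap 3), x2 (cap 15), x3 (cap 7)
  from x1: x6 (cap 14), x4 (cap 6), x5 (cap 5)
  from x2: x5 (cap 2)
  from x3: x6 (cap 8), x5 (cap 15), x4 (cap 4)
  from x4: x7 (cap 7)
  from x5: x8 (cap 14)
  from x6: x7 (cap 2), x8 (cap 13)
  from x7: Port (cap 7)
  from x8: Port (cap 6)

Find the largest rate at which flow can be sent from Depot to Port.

12

Augment Depot→x1→x4→x7→Port: bottleneck 3, flow now 3.
Augment Depot→x2→x5→x8→Port: bottleneck 2, flow now 5.
Augment Depot→x3→x4→x7→Port: bottleneck 4, flow now 9.
Augment Depot→x3→x5→x8→Port: bottleneck 3, flow now 12.
No augmenting path remains; maximum flow = 12.
In the residual graph, reachable from Depot: {Depot, x2}.
Min-cut edges: Depot→x1 (3), Depot→x3 (7), x2→x5 (2); capacity 3 + 7 + 2 = 12.
This cut is saturated, so no flow can exceed 12.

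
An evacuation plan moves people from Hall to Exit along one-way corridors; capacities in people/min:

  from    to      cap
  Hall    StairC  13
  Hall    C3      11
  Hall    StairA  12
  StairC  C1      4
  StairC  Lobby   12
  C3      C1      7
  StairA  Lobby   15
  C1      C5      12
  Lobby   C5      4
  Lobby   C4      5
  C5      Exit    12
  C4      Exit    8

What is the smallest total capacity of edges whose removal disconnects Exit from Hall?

Augment Hall→StairC→C1→C5→Exit: bottleneck 4, flow now 4.
Augment Hall→StairC→Lobby→C5→Exit: bottleneck 4, flow now 8.
Augment Hall→StairC→Lobby→C4→Exit: bottleneck 5, flow now 13.
Augment Hall→C3→C1→C5→Exit: bottleneck 4, flow now 17.
No augmenting path remains; maximum flow = 17.
By max-flow min-cut, the minimum cut capacity equals the max flow.
In the residual graph, reachable from Hall: {Hall, StairC, C3, StairA, C1, Lobby, C5}.
Min-cut edges: Lobby→C4 (5), C5→Exit (12); capacity 5 + 12 = 17.

17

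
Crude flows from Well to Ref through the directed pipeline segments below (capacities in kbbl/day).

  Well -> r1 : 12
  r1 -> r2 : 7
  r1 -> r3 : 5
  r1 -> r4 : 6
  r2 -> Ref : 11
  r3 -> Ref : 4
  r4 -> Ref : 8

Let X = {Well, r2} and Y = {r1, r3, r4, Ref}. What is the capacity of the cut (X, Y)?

23

Edges leaving {Well, r2}: Well→r1 (12), r2→Ref (11).
Cut capacity = 12 + 11 = 23.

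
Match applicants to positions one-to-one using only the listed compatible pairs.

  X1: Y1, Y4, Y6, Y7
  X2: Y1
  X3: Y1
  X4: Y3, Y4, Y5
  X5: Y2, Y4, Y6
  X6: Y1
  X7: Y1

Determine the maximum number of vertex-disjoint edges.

4

Unit-capacity flow: source→left, listed edges, right→sink; max matching = max flow.
Augmenting path X1→Y1 (+1); matched 1.
Augmenting path X4→Y3 (+1); matched 2.
Augmenting path X5→Y2 (+1); matched 3.
Augmenting path X2→Y1→X1→Y4 (+1); matched 4.
No augmenting path remains; maximum matching = 4.
König certificate: {X1, X4, X5, Y1} is a vertex cover of size 4 (every listed pair touches it), so no matching can be larger.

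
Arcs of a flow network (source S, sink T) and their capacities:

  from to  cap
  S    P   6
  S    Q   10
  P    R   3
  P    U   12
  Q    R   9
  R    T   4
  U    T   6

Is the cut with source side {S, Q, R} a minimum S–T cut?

Yes — it is a minimum cut (capacity 10).

Given cut capacity: 6 + 4 = 10.
Augment S→P→R→T: bottleneck 3, flow now 3.
Augment S→P→U→T: bottleneck 3, flow now 6.
Augment S→Q→R→T: bottleneck 1, flow now 7.
Augment S→Q→R→P→U→T: bottleneck 3, flow now 10. (uses reverse residual edge)
No augmenting path remains; maximum flow = 10.
Cut capacity 10 equals the max flow, so it is a minimum cut.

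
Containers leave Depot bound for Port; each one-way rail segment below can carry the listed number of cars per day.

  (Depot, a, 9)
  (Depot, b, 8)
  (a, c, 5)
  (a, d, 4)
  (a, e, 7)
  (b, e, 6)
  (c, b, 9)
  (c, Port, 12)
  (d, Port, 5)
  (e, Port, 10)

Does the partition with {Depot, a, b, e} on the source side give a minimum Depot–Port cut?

No — its capacity is 19, but the minimum cut has capacity 15.

Given cut capacity: 5 + 4 + 10 = 19.
Augment Depot→a→c→Port: bottleneck 5, flow now 5.
Augment Depot→a→d→Port: bottleneck 4, flow now 9.
Augment Depot→b→e→Port: bottleneck 6, flow now 15.
No augmenting path remains; maximum flow = 15.
In the residual graph, reachable from Depot: {Depot, b}.
Min-cut edges: Depot→a (9), b→e (6); capacity 9 + 6 = 15.
Cut capacity 19 exceeds the max flow 15, so it is not minimum.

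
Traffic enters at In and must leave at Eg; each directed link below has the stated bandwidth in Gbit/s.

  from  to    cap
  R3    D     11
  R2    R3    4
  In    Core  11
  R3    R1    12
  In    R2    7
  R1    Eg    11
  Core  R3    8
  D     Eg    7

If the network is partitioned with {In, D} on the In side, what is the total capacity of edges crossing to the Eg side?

Edges leaving {In, D}: In→Core (11), In→R2 (7), D→Eg (7).
Cut capacity = 11 + 7 + 7 = 25.

25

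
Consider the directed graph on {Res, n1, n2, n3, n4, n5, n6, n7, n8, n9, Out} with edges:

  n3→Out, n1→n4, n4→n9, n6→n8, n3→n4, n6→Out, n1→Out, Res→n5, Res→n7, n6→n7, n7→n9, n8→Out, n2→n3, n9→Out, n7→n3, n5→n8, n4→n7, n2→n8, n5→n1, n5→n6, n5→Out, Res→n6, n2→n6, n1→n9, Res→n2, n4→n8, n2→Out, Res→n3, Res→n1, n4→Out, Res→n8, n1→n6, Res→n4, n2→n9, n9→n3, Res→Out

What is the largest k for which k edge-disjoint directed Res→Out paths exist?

Assign every edge capacity 1; by Menger, the answer equals the max flow.
Path Res→Out (+1); total 1.
Path Res→n1→Out (+1); total 2.
Path Res→n2→Out (+1); total 3.
Path Res→n3→Out (+1); total 4.
Path Res→n4→Out (+1); total 5.
Path Res→n5→Out (+1); total 6.
Path Res→n6→Out (+1); total 7.
Path Res→n8→Out (+1); total 8.
Path Res→n7→n9→Out (+1); total 9.
No residual Res→Out path; max flow = 9.
Certifying cut of size 9: {Res→Out, Res→n1, Res→n2, Res→n3, Res→n4, Res→n5, Res→n6, Res→n7, Res→n8}.

9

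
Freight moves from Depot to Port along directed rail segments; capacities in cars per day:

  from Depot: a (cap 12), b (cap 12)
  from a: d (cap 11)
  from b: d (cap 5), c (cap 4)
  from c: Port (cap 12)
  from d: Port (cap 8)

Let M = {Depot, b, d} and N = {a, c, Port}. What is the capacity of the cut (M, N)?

24

Edges leaving {Depot, b, d}: Depot→a (12), b→c (4), d→Port (8).
Cut capacity = 12 + 4 + 8 = 24.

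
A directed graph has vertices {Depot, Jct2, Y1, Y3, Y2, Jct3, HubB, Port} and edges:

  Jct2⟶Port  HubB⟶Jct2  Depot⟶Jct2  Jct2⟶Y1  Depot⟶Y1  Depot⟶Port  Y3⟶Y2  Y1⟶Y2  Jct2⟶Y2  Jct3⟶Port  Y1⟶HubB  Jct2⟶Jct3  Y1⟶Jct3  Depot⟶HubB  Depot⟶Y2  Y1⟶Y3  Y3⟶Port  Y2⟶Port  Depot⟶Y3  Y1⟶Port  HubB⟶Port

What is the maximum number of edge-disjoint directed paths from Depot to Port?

Assign every edge capacity 1; by Menger, the answer equals the max flow.
Path Depot→Port (+1); total 1.
Path Depot→Jct2→Port (+1); total 2.
Path Depot→Y1→Port (+1); total 3.
Path Depot→Y3→Port (+1); total 4.
Path Depot→Y2→Port (+1); total 5.
Path Depot→HubB→Port (+1); total 6.
No residual Depot→Port path; max flow = 6.
Certifying cut of size 6: {Depot→HubB, Depot→Jct2, Depot→Port, Depot→Y1, Depot→Y2, Depot→Y3}.

6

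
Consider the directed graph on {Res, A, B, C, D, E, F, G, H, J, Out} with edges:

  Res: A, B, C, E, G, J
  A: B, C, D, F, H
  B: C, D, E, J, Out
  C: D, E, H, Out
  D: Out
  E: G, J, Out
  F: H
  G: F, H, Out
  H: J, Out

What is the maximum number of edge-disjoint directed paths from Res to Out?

Assign every edge capacity 1; by Menger, the answer equals the max flow.
Path Res→B→Out (+1); total 1.
Path Res→C→Out (+1); total 2.
Path Res→E→Out (+1); total 3.
Path Res→G→Out (+1); total 4.
Path Res→A→D→Out (+1); total 5.
No residual Res→Out path; max flow = 5.
Certifying cut of size 5: {Res→A, Res→B, Res→C, Res→E, Res→G}.

5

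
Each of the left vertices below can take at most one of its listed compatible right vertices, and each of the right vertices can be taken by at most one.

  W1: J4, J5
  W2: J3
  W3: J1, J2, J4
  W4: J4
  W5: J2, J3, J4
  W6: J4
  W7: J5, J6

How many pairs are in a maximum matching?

Unit-capacity flow: source→left, listed edges, right→sink; max matching = max flow.
Augmenting path W1→J4 (+1); matched 1.
Augmenting path W2→J3 (+1); matched 2.
Augmenting path W3→J1 (+1); matched 3.
Augmenting path W5→J2 (+1); matched 4.
Augmenting path W7→J5 (+1); matched 5.
Augmenting path W4→J4→W1→J5→W7→J6 (+1); matched 6.
No augmenting path remains; maximum matching = 6.
König certificate: {W1, W2, W3, W5, W7, J4} is a vertex cover of size 6 (every listed pair touches it), so no matching can be larger.

6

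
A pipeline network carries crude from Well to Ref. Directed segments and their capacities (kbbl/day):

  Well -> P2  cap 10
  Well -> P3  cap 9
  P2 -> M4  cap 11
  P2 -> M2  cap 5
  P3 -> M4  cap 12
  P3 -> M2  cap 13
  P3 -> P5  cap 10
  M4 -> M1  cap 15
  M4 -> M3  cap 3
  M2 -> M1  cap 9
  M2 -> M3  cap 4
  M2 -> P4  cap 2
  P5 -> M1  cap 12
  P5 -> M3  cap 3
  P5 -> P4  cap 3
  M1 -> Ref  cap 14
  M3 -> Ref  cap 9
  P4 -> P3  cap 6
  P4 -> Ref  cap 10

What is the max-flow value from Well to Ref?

Augment Well→P2→M4→M1→Ref: bottleneck 10, flow now 10.
Augment Well→P3→M4→M1→Ref: bottleneck 4, flow now 14.
Augment Well→P3→M4→M3→Ref: bottleneck 3, flow now 17.
Augment Well→P3→M2→M3→Ref: bottleneck 2, flow now 19.
No augmenting path remains; maximum flow = 19.
In the residual graph, reachable from Well: {Well}.
Min-cut edges: Well→P2 (10), Well→P3 (9); capacity 10 + 9 = 19.
This cut is saturated, so no flow can exceed 19.

19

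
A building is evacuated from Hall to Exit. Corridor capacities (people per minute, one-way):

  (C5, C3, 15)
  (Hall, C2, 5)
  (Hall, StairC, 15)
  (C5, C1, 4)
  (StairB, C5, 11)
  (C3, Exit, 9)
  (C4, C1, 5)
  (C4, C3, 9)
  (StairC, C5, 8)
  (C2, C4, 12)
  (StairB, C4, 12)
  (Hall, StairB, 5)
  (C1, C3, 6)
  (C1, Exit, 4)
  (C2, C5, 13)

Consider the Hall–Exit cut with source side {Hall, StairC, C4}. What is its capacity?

Edges leaving {Hall, StairC, C4}: Hall→StairB (5), Hall→C2 (5), StairC→C5 (8), C4→C1 (5), C4→C3 (9).
Cut capacity = 5 + 5 + 8 + 5 + 9 = 32.

32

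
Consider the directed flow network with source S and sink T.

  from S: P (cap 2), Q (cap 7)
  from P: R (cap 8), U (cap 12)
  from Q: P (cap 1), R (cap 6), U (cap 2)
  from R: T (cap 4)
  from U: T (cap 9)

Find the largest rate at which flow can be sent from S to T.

9

Augment S→P→R→T: bottleneck 2, flow now 2.
Augment S→Q→R→T: bottleneck 2, flow now 4.
Augment S→Q→U→T: bottleneck 2, flow now 6.
Augment S→Q→P→U→T: bottleneck 1, flow now 7.
Augment S→Q→R→P→U→T: bottleneck 2, flow now 9. (uses reverse residual edge)
No augmenting path remains; maximum flow = 9.
In the residual graph, reachable from S: {S}.
Min-cut edges: S→P (2), S→Q (7); capacity 2 + 7 = 9.
This cut is saturated, so no flow can exceed 9.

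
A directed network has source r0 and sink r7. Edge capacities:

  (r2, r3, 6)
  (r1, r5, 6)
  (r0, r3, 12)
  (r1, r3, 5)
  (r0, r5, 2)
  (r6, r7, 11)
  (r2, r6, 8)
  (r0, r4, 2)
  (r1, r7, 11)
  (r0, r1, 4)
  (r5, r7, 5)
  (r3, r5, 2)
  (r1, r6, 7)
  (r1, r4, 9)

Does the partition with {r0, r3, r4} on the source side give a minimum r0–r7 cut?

Given cut capacity: 4 + 2 + 2 = 8.
Augment r0→r1→r7: bottleneck 4, flow now 4.
Augment r0→r5→r7: bottleneck 2, flow now 6.
Augment r0→r3→r5→r7: bottleneck 2, flow now 8.
No augmenting path remains; maximum flow = 8.
Cut capacity 8 equals the max flow, so it is a minimum cut.

Yes — it is a minimum cut (capacity 8).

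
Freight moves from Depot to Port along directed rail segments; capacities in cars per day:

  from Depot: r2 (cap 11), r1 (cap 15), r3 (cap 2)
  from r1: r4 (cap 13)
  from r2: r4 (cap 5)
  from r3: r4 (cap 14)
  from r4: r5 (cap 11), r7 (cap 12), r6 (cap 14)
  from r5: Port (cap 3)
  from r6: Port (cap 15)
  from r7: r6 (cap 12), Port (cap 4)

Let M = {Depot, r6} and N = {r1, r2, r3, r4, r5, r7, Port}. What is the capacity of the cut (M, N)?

Edges leaving {Depot, r6}: Depot→r1 (15), Depot→r2 (11), Depot→r3 (2), r6→Port (15).
Cut capacity = 15 + 11 + 2 + 15 = 43.

43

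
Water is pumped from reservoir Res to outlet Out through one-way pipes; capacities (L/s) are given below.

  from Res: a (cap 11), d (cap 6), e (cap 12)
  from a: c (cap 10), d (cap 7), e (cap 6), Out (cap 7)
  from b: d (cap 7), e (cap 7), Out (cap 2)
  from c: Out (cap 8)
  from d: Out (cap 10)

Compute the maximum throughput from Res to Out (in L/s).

17

Augment Res→a→Out: bottleneck 7, flow now 7.
Augment Res→d→Out: bottleneck 6, flow now 13.
Augment Res→a→c→Out: bottleneck 4, flow now 17.
No augmenting path remains; maximum flow = 17.
In the residual graph, reachable from Res: {Res, e}.
Min-cut edges: Res→a (11), Res→d (6); capacity 11 + 6 = 17.
This cut is saturated, so no flow can exceed 17.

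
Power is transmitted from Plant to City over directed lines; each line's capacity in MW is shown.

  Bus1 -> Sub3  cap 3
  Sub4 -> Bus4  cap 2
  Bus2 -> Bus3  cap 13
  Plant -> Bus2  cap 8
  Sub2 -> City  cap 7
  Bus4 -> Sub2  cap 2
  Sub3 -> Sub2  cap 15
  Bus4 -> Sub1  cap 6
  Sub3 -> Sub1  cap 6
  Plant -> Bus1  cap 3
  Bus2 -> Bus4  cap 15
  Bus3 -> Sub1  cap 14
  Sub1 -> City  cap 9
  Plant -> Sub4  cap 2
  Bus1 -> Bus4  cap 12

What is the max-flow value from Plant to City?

Augment Plant→Sub4→Bus4→Sub2→City: bottleneck 2, flow now 2.
Augment Plant→Bus2→Bus4→Sub1→City: bottleneck 6, flow now 8.
Augment Plant→Bus2→Bus3→Sub1→City: bottleneck 2, flow now 10.
Augment Plant→Bus1→Sub3→Sub2→City: bottleneck 3, flow now 13.
No augmenting path remains; maximum flow = 13.
In the residual graph, reachable from Plant: {Plant}.
Min-cut edges: Plant→Sub4 (2), Plant→Bus2 (8), Plant→Bus1 (3); capacity 2 + 8 + 3 = 13.
This cut is saturated, so no flow can exceed 13.

13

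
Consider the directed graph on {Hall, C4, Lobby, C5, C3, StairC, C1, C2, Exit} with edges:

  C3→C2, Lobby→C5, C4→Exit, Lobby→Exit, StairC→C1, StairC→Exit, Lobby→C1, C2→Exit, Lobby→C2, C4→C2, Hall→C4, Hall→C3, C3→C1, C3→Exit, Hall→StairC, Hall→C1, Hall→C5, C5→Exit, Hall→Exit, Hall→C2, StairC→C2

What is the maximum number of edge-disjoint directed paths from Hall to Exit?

Assign every edge capacity 1; by Menger, the answer equals the max flow.
Path Hall→Exit (+1); total 1.
Path Hall→C4→Exit (+1); total 2.
Path Hall→C5→Exit (+1); total 3.
Path Hall→C3→Exit (+1); total 4.
Path Hall→StairC→Exit (+1); total 5.
Path Hall→C2→Exit (+1); total 6.
No residual Hall→Exit path; max flow = 6.
Certifying cut of size 6: {Hall→C2, Hall→C3, Hall→C4, Hall→C5, Hall→Exit, Hall→StairC}.

6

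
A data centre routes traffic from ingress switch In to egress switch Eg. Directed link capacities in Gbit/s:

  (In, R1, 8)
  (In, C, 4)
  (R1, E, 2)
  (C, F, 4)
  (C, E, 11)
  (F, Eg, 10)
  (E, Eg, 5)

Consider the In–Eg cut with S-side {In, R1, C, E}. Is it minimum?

No — its capacity is 9, but the minimum cut has capacity 6.

Given cut capacity: 4 + 5 = 9.
Augment In→R1→E→Eg: bottleneck 2, flow now 2.
Augment In→C→F→Eg: bottleneck 4, flow now 6.
No augmenting path remains; maximum flow = 6.
In the residual graph, reachable from In: {In, R1}.
Min-cut edges: In→C (4), R1→E (2); capacity 4 + 2 = 6.
Cut capacity 9 exceeds the max flow 6, so it is not minimum.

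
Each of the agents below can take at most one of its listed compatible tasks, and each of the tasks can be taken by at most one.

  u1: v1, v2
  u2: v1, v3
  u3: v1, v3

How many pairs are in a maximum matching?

3

Unit-capacity flow: source→left, listed edges, right→sink; max matching = max flow.
Augmenting path u1→v1 (+1); matched 1.
Augmenting path u2→v3 (+1); matched 2.
Augmenting path u3→v1→u1→v2 (+1); matched 3.
No augmenting path remains; maximum matching = 3.
König certificate: {u1, u2, u3} is a vertex cover of size 3 (every listed pair touches it), so no matching can be larger.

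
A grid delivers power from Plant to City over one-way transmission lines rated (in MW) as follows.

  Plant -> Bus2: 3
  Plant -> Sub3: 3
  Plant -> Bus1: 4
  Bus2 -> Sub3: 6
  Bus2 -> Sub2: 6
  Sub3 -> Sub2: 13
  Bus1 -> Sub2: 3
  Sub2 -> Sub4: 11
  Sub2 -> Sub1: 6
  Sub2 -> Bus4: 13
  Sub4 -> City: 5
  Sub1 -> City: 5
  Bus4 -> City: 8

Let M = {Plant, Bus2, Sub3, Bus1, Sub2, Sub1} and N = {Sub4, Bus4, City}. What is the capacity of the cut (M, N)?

Edges leaving {Plant, Bus2, Sub3, Bus1, Sub2, Sub1}: Sub2→Sub4 (11), Sub2→Bus4 (13), Sub1→City (5).
Cut capacity = 11 + 13 + 5 = 29.

29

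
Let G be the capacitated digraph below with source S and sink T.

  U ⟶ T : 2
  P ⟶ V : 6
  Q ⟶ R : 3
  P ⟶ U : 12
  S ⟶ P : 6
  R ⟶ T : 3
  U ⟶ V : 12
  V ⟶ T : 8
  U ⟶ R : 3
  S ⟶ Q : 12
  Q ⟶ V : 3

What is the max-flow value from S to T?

Augment S→P→U→T: bottleneck 2, flow now 2.
Augment S→P→V→T: bottleneck 4, flow now 6.
Augment S→Q→R→T: bottleneck 3, flow now 9.
Augment S→Q→V→T: bottleneck 3, flow now 12.
No augmenting path remains; maximum flow = 12.
In the residual graph, reachable from S: {S, Q}.
Min-cut edges: S→P (6), Q→R (3), Q→V (3); capacity 6 + 3 + 3 = 12.
This cut is saturated, so no flow can exceed 12.

12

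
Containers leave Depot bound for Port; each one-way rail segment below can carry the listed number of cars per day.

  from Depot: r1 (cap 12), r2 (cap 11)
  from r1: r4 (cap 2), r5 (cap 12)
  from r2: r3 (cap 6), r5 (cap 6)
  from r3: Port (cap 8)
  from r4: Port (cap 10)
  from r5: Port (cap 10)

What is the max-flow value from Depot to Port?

Augment Depot→r1→r4→Port: bottleneck 2, flow now 2.
Augment Depot→r1→r5→Port: bottleneck 10, flow now 12.
Augment Depot→r2→r3→Port: bottleneck 6, flow now 18.
No augmenting path remains; maximum flow = 18.
In the residual graph, reachable from Depot: {Depot, r1, r2, r5}.
Min-cut edges: r1→r4 (2), r2→r3 (6), r5→Port (10); capacity 2 + 6 + 10 = 18.
This cut is saturated, so no flow can exceed 18.

18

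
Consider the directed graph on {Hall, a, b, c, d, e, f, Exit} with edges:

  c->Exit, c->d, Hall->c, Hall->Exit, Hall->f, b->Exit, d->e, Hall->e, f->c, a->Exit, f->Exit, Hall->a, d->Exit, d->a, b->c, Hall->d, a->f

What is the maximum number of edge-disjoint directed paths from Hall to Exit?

Assign every edge capacity 1; by Menger, the answer equals the max flow.
Path Hall→Exit (+1); total 1.
Path Hall→a→Exit (+1); total 2.
Path Hall→c→Exit (+1); total 3.
Path Hall→d→Exit (+1); total 4.
Path Hall→f→Exit (+1); total 5.
No residual Hall→Exit path; max flow = 5.
Certifying cut of size 5: {Hall→Exit, Hall→a, Hall→c, Hall→d, Hall→f}.

5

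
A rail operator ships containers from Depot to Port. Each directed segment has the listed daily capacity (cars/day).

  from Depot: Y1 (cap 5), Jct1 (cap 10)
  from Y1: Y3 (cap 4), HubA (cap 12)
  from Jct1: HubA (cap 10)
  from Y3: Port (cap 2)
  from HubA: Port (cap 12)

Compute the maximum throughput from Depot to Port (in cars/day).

Augment Depot→Y1→Y3→Port: bottleneck 2, flow now 2.
Augment Depot→Y1→HubA→Port: bottleneck 3, flow now 5.
Augment Depot→Jct1→HubA→Port: bottleneck 9, flow now 14.
No augmenting path remains; maximum flow = 14.
In the residual graph, reachable from Depot: {Depot, Y1, Jct1, Y3, HubA}.
Min-cut edges: Y3→Port (2), HubA→Port (12); capacity 2 + 12 = 14.
This cut is saturated, so no flow can exceed 14.

14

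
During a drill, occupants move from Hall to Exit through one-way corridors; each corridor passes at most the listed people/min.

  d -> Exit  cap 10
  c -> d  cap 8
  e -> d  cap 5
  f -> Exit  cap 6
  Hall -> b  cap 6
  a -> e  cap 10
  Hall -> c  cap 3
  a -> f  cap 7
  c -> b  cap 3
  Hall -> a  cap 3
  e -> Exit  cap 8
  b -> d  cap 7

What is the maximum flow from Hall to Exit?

12

Augment Hall→a→e→Exit: bottleneck 3, flow now 3.
Augment Hall→b→d→Exit: bottleneck 6, flow now 9.
Augment Hall→c→d→Exit: bottleneck 3, flow now 12.
No augmenting path remains; maximum flow = 12.
In the residual graph, reachable from Hall: {Hall}.
Min-cut edges: Hall→a (3), Hall→b (6), Hall→c (3); capacity 3 + 6 + 3 = 12.
This cut is saturated, so no flow can exceed 12.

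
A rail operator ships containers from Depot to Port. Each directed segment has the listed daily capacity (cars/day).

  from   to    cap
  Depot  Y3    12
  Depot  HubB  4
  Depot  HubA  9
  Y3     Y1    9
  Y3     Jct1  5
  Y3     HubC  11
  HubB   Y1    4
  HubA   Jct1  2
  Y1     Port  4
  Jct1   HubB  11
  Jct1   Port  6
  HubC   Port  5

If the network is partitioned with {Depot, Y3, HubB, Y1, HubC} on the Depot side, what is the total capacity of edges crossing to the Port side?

Edges leaving {Depot, Y3, HubB, Y1, HubC}: Depot→HubA (9), Y3→Jct1 (5), Y1→Port (4), HubC→Port (5).
Cut capacity = 9 + 5 + 4 + 5 = 23.

23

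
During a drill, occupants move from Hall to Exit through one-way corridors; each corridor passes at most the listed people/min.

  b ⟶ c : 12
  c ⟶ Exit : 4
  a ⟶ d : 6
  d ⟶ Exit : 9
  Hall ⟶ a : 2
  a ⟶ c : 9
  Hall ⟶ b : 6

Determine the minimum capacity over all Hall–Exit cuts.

Augment Hall→a→c→Exit: bottleneck 2, flow now 2.
Augment Hall→b→c→Exit: bottleneck 2, flow now 4.
Augment Hall→b→c→a→d→Exit: bottleneck 2, flow now 6. (uses reverse residual edge)
No augmenting path remains; maximum flow = 6.
By max-flow min-cut, the minimum cut capacity equals the max flow.
In the residual graph, reachable from Hall: {Hall, b, c}.
Min-cut edges: Hall→a (2), c→Exit (4); capacity 2 + 4 = 6.

6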